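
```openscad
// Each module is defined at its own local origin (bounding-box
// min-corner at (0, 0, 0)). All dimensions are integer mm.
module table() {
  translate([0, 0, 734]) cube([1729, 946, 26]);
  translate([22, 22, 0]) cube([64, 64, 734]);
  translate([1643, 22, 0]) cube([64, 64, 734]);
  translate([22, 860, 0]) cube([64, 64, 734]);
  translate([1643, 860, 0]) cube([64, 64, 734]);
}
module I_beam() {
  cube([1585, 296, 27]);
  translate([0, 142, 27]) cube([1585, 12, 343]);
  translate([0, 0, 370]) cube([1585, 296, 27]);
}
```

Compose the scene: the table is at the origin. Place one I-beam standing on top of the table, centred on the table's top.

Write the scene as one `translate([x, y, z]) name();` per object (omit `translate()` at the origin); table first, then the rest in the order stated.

table();
translate([72, 325, 760]) I_beam();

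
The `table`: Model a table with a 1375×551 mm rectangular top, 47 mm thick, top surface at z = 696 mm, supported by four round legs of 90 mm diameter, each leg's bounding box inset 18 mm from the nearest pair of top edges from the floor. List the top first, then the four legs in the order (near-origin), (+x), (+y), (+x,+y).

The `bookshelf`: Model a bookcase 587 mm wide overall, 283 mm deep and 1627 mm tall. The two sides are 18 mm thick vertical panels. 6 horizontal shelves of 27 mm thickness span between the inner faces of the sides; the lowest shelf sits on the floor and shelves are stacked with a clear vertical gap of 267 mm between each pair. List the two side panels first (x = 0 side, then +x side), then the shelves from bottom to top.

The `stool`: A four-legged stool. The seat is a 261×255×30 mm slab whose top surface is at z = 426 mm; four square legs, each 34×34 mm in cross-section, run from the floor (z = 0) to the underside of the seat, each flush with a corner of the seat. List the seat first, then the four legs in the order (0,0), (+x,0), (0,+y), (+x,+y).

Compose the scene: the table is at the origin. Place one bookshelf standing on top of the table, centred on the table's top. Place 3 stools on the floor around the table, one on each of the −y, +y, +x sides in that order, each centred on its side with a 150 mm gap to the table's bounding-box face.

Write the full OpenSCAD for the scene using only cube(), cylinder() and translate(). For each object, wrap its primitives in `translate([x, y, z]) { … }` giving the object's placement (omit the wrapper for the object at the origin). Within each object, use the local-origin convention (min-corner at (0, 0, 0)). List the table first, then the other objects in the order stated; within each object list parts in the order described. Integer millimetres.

translate([0, 0, 649]) cube([1375, 551, 47]);
translate([63, 63, 0]) cylinder(h = 649, r = 45);
translate([1312, 63, 0]) cylinder(h = 649, r = 45);
translate([63, 488, 0]) cylinder(h = 649, r = 45);
translate([1312, 488, 0]) cylinder(h = 649, r = 45);
translate([394, 134, 696]) {
  cube([18, 283, 1627]);
  translate([569, 0, 0]) cube([18, 283, 1627]);
  translate([18, 0, 0]) cube([551, 283, 27]);
  translate([18, 0, 294]) cube([551, 283, 27]);
  translate([18, 0, 588]) cube([551, 283, 27]);
  translate([18, 0, 882]) cube([551, 283, 27]);
  translate([18, 0, 1176]) cube([551, 283, 27]);
  translate([18, 0, 1470]) cube([551, 283, 27]);
}
translate([557, -405, 0]) {
  translate([0, 0, 396]) cube([261, 255, 30]);
  cube([34, 34, 396]);
  translate([227, 0, 0]) cube([34, 34, 396]);
  translate([0, 221, 0]) cube([34, 34, 396]);
  translate([227, 221, 0]) cube([34, 34, 396]);
}
translate([557, 701, 0]) {
  translate([0, 0, 396]) cube([261, 255, 30]);
  cube([34, 34, 396]);
  translate([227, 0, 0]) cube([34, 34, 396]);
  translate([0, 221, 0]) cube([34, 34, 396]);
  translate([227, 221, 0]) cube([34, 34, 396]);
}
translate([1525, 148, 0]) {
  translate([0, 0, 396]) cube([261, 255, 30]);
  cube([34, 34, 396]);
  translate([227, 0, 0]) cube([34, 34, 396]);
  translate([0, 221, 0]) cube([34, 34, 396]);
  translate([227, 221, 0]) cube([34, 34, 396]);
}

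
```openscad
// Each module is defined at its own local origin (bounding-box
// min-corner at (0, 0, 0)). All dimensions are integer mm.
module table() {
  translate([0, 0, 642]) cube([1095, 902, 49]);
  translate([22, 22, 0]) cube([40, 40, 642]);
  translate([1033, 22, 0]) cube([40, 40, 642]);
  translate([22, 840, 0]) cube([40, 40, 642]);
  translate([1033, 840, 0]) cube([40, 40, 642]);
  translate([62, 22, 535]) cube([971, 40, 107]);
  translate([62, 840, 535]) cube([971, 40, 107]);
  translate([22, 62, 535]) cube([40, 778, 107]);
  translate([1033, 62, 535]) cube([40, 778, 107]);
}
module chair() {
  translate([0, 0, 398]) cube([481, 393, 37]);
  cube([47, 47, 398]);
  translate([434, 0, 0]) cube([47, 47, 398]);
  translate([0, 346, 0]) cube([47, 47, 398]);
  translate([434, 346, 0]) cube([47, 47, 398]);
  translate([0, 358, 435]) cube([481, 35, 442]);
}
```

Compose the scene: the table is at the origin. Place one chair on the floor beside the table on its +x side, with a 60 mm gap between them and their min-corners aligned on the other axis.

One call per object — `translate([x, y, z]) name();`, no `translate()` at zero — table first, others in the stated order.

table();
translate([1155, 0, 0]) chair();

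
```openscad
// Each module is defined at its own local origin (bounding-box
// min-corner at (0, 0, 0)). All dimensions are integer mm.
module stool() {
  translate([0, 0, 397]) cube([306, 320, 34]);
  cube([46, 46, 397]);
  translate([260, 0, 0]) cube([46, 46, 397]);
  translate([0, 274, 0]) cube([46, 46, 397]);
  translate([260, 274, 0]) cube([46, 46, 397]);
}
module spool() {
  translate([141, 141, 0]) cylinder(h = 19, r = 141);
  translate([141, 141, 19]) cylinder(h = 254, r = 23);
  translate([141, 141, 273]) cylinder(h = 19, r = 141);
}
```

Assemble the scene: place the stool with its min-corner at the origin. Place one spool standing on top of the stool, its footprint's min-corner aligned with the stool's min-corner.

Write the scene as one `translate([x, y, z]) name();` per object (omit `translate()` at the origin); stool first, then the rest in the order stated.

stool();
translate([0, 0, 431]) spool();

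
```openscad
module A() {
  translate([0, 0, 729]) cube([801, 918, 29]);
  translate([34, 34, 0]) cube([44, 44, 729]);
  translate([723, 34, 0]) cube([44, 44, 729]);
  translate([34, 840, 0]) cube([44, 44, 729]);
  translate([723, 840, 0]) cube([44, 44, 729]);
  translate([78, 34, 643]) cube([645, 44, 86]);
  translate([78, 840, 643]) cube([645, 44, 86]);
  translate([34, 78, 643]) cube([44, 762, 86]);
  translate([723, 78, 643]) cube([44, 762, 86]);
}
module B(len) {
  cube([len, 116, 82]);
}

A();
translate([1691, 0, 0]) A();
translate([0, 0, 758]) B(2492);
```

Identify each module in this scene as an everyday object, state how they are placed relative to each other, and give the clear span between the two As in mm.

A is a table. B is a beam. A beam spans the tops of two tables. The clear span between the two tables is 890 mm.

Second table starts at x = 1691; first ends at x = 801; clear span = 1691 − 801 = 890 mm.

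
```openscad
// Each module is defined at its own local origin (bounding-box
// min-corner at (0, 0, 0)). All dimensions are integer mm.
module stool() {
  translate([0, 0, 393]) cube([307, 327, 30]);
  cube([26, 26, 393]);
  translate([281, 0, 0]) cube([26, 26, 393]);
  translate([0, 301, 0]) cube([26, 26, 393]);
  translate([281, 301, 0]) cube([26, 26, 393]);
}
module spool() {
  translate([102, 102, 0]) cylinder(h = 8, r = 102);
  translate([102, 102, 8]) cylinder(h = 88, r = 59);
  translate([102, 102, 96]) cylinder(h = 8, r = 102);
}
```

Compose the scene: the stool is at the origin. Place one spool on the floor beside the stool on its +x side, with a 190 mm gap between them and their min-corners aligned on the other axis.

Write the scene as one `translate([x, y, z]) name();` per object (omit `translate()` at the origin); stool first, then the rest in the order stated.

stool();
translate([497, 0, 0]) spool();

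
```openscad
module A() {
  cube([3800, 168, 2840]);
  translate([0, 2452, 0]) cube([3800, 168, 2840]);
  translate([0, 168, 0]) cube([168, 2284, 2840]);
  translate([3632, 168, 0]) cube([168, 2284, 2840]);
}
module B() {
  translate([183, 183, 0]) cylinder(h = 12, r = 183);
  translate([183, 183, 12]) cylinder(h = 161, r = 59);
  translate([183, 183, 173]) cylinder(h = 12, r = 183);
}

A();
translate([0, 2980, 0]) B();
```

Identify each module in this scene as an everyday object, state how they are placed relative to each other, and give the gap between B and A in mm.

A is a house frame. B is a spool. The spool is on the floor beside the house frame on its +y side. The gap between the spool and the house frame is 360 mm.

The spool's nearest face is 360 mm from the house frame's +y face.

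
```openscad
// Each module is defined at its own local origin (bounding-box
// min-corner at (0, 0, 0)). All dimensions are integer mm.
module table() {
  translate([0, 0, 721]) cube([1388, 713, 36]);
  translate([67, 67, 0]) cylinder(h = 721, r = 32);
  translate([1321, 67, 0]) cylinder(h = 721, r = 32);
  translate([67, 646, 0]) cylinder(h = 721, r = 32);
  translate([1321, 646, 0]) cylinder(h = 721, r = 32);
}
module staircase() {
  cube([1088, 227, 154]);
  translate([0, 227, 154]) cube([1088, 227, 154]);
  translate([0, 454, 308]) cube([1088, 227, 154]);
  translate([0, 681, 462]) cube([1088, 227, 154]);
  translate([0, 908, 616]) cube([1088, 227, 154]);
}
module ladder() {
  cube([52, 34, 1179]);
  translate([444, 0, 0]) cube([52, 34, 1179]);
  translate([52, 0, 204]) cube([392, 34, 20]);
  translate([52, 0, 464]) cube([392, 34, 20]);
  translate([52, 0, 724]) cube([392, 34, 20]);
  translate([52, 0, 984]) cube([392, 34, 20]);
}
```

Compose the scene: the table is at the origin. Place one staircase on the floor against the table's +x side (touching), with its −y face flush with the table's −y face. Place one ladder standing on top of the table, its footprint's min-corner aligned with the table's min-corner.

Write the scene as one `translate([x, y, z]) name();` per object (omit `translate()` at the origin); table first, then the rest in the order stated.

table();
translate([1388, 0, 0]) staircase();
translate([0, 0, 757]) ladder();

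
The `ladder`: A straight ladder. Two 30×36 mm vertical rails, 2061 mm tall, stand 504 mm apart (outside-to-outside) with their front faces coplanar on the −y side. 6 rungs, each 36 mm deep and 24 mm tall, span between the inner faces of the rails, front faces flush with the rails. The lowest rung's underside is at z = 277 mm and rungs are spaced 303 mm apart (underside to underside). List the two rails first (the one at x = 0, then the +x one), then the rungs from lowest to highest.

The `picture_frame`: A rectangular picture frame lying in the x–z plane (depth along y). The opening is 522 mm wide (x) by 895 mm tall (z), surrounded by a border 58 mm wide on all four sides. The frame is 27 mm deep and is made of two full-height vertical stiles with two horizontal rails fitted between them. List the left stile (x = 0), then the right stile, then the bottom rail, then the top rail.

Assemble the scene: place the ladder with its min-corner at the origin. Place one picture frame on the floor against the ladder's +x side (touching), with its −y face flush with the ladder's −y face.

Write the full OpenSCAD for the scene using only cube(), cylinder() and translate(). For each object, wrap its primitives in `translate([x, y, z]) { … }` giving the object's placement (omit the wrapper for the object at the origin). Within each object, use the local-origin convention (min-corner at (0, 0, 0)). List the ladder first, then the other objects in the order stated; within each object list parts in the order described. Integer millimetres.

cube([30, 36, 2061]);
translate([474, 0, 0]) cube([30, 36, 2061]);
translate([30, 0, 277]) cube([444, 36, 24]);
translate([30, 0, 580]) cube([444, 36, 24]);
translate([30, 0, 883]) cube([444, 36, 24]);
translate([30, 0, 1186]) cube([444, 36, 24]);
translate([30, 0, 1489]) cube([444, 36, 24]);
translate([30, 0, 1792]) cube([444, 36, 24]);
translate([504, 0, 0]) {
  cube([58, 27, 1011]);
  translate([580, 0, 0]) cube([58, 27, 1011]);
  translate([58, 0, 0]) cube([522, 27, 58]);
  translate([58, 0, 953]) cube([522, 27, 58]);
}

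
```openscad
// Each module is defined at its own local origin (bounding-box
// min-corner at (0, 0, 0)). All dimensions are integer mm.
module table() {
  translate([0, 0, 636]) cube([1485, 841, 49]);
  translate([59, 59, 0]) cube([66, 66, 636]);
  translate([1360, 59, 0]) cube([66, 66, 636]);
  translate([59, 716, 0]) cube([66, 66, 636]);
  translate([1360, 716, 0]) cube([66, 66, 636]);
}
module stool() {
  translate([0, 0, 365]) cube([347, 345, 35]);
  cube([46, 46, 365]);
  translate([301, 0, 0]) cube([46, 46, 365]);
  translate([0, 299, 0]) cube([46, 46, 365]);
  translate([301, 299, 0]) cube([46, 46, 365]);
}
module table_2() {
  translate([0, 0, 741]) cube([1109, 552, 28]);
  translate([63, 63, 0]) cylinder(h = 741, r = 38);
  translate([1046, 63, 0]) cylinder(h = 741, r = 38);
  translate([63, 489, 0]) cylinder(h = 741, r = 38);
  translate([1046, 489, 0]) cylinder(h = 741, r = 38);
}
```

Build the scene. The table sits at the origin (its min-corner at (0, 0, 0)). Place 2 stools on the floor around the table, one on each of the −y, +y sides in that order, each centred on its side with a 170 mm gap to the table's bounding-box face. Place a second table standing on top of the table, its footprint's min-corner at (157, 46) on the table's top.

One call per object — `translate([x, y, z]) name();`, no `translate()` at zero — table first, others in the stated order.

table();
translate([569, -515, 0]) stool();
translate([569, 1011, 0]) stool();
translate([157, 46, 685]) table_2();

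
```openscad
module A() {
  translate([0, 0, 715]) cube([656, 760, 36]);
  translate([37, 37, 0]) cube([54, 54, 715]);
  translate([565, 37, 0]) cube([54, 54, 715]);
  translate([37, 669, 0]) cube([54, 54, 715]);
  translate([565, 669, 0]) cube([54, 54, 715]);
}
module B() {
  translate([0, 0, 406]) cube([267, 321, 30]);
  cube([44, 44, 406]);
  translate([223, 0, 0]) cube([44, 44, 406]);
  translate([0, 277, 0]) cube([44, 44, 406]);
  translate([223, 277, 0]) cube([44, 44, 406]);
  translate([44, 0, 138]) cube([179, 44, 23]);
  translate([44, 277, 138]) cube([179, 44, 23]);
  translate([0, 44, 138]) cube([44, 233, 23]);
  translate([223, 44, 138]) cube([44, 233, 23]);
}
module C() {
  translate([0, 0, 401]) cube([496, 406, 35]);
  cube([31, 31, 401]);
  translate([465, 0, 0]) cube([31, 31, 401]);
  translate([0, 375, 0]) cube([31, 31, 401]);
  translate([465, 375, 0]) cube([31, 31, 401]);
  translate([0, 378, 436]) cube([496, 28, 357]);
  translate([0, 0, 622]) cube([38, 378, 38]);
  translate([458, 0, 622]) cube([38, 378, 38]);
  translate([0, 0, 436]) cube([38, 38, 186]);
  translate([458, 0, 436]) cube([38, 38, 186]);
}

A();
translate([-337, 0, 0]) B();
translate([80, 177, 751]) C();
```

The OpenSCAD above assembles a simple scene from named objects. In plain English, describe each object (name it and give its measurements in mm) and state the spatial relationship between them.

A is a table: top 656 mm (x) × 760 mm (y), 36 mm thick, upper face at z = 751 mm, on four 54×54 mm square legs, each inset 37 mm from the nearest pair of top edges, running from z = 0 to the bottom of the top.

B is a four-legged stool. The seat is 267×321 mm, 30 mm thick, top at z = 436 mm. It stands on four square legs, each 44×44 mm in cross-section, from z = 0 to the seat underside, each flush with a corner of the seat. Four stretchers, 44 mm wide and 23 mm tall, connect adjacent legs with their undersides at z = 138 mm, each running between the inner faces of the legs it joins and aligned with the legs' outer faces on the other axis.

C is a chair. The seat is a 496×406×35 mm slab with its top at z = 436 mm, on four 31×31 mm corner legs (flush with the seat edges, standing on z = 0). A flat backrest 28 mm thick, 357 mm tall, spans the full seat width and rises from the seat top along its +y edge, rear face flush with the rear of the seat. Two armrests of 38×38 mm section run along each side from the seat's front edge to the front of the backrest, top faces 224 mm above the seat top and outer faces flush with the seat's x-edges; a 38×38 mm post under the front of each armrest stands on the seat at the front corner.

The stool is on the floor beside the table on its −x side. The chair is on top of the table, centred.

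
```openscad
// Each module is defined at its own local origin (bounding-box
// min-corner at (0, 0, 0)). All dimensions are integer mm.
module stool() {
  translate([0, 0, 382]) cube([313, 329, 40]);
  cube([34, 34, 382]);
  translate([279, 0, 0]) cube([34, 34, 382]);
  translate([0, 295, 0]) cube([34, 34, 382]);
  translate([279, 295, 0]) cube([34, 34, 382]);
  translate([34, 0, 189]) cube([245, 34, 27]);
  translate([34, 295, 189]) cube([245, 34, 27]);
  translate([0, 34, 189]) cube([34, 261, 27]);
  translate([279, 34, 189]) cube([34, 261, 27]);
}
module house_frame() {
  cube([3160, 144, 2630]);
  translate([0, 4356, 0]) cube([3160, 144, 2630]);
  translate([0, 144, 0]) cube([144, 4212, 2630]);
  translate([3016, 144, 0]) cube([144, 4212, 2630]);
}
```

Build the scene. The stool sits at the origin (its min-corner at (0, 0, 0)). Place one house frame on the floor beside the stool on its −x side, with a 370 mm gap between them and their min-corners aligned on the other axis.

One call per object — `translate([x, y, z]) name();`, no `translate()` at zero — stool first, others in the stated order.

stool();
translate([-3530, 0, 0]) house_frame();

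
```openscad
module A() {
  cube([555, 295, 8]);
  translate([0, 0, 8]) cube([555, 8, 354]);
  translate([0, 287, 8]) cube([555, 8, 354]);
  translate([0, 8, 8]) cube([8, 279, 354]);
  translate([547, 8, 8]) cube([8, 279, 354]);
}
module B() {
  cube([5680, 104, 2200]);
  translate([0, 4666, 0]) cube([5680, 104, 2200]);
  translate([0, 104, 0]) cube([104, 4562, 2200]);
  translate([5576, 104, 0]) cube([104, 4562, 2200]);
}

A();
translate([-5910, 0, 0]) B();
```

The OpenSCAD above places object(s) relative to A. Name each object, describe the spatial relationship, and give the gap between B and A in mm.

The house frame's nearest face is 230 mm from the open box's −x face.

A is an open box. B is a house frame. The house frame is on the floor beside the open box on its −x side. The gap between the house frame and the open box is 230 mm.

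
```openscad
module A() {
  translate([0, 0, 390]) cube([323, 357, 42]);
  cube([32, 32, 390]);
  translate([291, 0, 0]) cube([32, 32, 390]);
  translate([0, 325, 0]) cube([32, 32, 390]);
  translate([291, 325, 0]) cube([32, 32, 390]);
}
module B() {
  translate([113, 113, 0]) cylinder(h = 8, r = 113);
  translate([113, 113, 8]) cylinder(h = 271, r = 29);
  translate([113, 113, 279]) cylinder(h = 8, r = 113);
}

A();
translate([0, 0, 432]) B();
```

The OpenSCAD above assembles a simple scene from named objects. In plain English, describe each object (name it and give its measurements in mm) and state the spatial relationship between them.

A is a simple wooden stool: a rectangular seat 323 mm (x) by 357 mm (y), 42 mm thick, top face at z = 432 mm, on four square legs, each 32×32 mm in cross-section. The legs rest on z = 0, each flush with a corner of the seat.

B is a spool: two coaxial disc flanges of radius 113 mm and thickness 8 mm, joined by a core cylinder of radius 29 mm and height 271 mm. The lower flange rests on z = 0 and the three cylinders share a vertical axis.

The spool is on top of the stool.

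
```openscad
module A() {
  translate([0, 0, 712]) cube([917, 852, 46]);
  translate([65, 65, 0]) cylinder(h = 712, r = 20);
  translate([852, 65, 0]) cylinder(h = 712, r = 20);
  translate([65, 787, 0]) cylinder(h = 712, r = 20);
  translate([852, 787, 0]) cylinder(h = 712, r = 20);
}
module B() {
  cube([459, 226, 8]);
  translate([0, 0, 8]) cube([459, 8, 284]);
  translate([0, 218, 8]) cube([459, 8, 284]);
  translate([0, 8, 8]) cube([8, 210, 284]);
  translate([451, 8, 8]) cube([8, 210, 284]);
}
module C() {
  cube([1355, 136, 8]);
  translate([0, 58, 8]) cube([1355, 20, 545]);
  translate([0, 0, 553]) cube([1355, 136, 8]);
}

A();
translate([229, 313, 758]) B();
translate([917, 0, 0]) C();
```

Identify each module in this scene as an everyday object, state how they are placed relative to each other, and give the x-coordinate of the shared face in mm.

A is a table. B is an open box. C is an I-beam. The open box is on top of the table, centred. The I-beam is against the table's +x side, with their −y faces flush. The x-coordinate of the shared face is 917 mm.

The table's +x face and the I-beam's −x face are both at x = 917 mm.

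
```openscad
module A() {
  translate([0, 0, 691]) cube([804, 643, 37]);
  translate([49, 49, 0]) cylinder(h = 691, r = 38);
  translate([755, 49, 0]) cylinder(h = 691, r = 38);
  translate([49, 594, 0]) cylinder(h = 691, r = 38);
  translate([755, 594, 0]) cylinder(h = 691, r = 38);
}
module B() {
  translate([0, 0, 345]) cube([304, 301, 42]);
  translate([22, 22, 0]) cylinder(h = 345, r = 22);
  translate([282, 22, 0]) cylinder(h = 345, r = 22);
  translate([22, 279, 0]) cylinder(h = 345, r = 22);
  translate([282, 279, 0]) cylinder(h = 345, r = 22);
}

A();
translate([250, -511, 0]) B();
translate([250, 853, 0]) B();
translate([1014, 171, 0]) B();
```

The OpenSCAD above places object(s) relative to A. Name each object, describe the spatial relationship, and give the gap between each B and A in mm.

A is a table. B is a stool. Three stools sit around the table at the −y, +y, +x sides. The gap between each stool and the table is 210 mm.

Each stool's nearest face is 210 mm from the table's bounding box.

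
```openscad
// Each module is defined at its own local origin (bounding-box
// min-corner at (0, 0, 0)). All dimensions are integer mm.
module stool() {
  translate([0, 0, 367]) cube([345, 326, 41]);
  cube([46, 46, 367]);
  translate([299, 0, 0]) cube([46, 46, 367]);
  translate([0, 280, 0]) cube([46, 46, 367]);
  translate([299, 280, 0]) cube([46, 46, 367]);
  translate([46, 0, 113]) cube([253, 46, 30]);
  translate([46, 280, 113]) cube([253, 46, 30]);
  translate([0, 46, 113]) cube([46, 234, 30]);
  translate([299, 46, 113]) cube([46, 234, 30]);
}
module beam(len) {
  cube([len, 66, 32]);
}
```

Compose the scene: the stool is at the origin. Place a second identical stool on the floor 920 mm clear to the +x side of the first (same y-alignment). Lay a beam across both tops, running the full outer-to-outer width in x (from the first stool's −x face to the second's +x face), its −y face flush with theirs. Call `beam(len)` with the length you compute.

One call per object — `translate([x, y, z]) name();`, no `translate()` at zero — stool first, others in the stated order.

stool();
translate([1265, 0, 0]) stool();
translate([0, 0, 408]) beam(1610);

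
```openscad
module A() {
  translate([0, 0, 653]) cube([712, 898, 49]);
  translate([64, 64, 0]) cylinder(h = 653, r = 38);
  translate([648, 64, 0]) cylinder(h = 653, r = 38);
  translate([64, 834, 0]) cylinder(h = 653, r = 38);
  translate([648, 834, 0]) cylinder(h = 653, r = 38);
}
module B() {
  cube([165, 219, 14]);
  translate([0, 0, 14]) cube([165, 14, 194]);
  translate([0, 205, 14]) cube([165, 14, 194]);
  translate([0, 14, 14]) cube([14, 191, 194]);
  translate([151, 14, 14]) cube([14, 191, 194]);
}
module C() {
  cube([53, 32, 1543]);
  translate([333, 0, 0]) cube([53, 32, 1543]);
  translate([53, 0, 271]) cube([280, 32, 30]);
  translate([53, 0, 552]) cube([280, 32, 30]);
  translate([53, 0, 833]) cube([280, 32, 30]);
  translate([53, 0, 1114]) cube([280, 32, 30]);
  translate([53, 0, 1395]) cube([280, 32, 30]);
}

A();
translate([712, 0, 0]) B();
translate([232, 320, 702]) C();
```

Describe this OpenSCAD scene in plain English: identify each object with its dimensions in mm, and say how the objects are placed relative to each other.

A is a rectangular dining table. The top is 712×898×49 mm with its upper surface at z = 702 mm. It stands on four round legs of 76 mm diameter, each leg's bounding box inset 26 mm from the nearest pair of top edges, running from the floor to the underside of the top.

B is an open storage box with external size 165×219×208 mm and wall thickness 14 mm (the base is also 14 mm thick). The base covers the whole footprint; the four walls stand on the base, with the y-facing walls full-width and the x-facing walls fitting between their inner faces.

C is a straight ladder. Two 53×32 mm vertical rails, 1543 mm tall, stand 386 mm apart (outside-to-outside) with their front faces coplanar on the −y side. 5 rungs, each 32 mm deep and 30 mm tall, span between the inner faces of the rails, front faces flush with the rails. The lowest rung's underside is at z = 271 mm and rungs are spaced 281 mm apart (underside to underside).

The open box is against the table's +x side, with their −y faces flush. The ladder is on top of the table.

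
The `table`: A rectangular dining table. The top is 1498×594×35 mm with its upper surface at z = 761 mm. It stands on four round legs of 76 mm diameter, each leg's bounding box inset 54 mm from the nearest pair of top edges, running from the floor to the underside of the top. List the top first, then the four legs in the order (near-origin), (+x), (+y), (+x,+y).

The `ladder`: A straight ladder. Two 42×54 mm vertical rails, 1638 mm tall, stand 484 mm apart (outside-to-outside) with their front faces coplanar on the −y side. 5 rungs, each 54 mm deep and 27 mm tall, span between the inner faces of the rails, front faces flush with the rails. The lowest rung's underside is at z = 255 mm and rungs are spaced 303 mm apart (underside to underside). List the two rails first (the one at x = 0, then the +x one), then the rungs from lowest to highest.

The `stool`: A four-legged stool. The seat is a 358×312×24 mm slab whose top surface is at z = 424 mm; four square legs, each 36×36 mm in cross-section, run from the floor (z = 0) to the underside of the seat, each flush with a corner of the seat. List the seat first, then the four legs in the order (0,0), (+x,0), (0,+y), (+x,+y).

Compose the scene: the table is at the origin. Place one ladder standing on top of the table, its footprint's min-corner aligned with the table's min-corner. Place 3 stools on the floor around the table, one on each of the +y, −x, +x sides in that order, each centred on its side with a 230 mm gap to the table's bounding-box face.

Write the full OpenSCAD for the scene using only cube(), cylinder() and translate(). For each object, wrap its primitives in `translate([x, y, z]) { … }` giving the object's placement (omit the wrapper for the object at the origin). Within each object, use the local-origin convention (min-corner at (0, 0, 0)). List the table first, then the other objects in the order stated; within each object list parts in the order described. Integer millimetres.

translate([0, 0, 726]) cube([1498, 594, 35]);
translate([92, 92, 0]) cylinder(h = 726, r = 38);
translate([1406, 92, 0]) cylinder(h = 726, r = 38);
translate([92, 502, 0]) cylinder(h = 726, r = 38);
translate([1406, 502, 0]) cylinder(h = 726, r = 38);
translate([0, 0, 761]) {
  cube([42, 54, 1638]);
  translate([442, 0, 0]) cube([42, 54, 1638]);
  translate([42, 0, 255]) cube([400, 54, 27]);
  translate([42, 0, 558]) cube([400, 54, 27]);
  translate([42, 0, 861]) cube([400, 54, 27]);
  translate([42, 0, 1164]) cube([400, 54, 27]);
  translate([42, 0, 1467]) cube([400, 54, 27]);
}
translate([570, 824, 0]) {
  translate([0, 0, 400]) cube([358, 312, 24]);
  cube([36, 36, 400]);
  translate([322, 0, 0]) cube([36, 36, 400]);
  translate([0, 276, 0]) cube([36, 36, 400]);
  translate([322, 276, 0]) cube([36, 36, 400]);
}
translate([-588, 141, 0]) {
  translate([0, 0, 400]) cube([358, 312, 24]);
  cube([36, 36, 400]);
  translate([322, 0, 0]) cube([36, 36, 400]);
  translate([0, 276, 0]) cube([36, 36, 400]);
  translate([322, 276, 0]) cube([36, 36, 400]);
}
translate([1728, 141, 0]) {
  translate([0, 0, 400]) cube([358, 312, 24]);
  cube([36, 36, 400]);
  translate([322, 0, 0]) cube([36, 36, 400]);
  translate([0, 276, 0]) cube([36, 36, 400]);
  translate([322, 276, 0]) cube([36, 36, 400]);
}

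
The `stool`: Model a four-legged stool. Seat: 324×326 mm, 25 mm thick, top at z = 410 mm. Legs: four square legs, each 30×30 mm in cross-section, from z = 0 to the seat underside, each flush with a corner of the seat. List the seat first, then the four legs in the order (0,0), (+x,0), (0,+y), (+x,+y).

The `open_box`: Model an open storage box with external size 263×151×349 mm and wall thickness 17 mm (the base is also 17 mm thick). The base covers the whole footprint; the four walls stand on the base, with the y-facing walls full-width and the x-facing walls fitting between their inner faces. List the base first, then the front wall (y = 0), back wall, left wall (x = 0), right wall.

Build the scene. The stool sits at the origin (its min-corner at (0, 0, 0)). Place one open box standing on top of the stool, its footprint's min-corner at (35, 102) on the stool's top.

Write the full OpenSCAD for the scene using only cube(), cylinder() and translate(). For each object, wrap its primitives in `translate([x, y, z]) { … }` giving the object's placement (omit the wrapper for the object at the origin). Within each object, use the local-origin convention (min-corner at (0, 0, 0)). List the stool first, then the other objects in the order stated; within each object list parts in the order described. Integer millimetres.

translate([0, 0, 385]) cube([324, 326, 25]);
cube([30, 30, 385]);
translate([294, 0, 0]) cube([30, 30, 385]);
translate([0, 296, 0]) cube([30, 30, 385]);
translate([294, 296, 0]) cube([30, 30, 385]);
translate([35, 102, 410]) {
  cube([263, 151, 17]);
  translate([0, 0, 17]) cube([263, 17, 332]);
  translate([0, 134, 17]) cube([263, 17, 332]);
  translate([0, 17, 17]) cube([17, 117, 332]);
  translate([246, 17, 17]) cube([17, 117, 332]);
}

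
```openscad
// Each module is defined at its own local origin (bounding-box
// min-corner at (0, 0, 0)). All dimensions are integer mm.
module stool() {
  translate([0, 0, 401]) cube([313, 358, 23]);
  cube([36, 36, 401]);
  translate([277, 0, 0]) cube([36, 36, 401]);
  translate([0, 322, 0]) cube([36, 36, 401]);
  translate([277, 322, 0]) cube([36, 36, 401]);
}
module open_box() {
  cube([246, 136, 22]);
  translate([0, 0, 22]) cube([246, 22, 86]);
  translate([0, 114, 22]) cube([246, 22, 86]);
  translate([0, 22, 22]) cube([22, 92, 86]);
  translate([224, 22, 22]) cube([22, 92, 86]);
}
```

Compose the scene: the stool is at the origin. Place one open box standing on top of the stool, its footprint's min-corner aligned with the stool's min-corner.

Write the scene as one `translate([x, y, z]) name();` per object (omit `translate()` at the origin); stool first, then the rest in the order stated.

stool();
translate([0, 0, 424]) open_box();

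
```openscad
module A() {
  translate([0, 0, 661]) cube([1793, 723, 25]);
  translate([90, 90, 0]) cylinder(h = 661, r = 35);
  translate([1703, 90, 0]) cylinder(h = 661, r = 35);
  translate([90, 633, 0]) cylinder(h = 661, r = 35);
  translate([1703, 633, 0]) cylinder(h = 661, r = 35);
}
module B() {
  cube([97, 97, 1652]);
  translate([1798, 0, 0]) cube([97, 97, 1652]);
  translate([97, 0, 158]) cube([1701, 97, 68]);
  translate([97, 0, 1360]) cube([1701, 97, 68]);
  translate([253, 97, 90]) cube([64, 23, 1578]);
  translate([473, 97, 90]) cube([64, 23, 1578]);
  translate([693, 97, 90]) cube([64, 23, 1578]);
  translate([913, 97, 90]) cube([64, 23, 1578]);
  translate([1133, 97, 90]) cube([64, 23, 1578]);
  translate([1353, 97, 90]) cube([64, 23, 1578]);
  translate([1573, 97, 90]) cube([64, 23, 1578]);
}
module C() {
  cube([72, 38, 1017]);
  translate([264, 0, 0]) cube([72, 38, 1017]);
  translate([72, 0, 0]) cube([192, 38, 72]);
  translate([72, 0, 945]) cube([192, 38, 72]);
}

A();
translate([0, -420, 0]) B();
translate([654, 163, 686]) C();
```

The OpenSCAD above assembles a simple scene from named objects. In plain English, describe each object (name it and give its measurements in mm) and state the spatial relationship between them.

A is a table: top 1793 mm (x) × 723 mm (y), 25 mm thick, upper face at z = 686 mm, on four round legs of 70 mm diameter, each leg's bounding box inset 55 mm from the nearest pair of top edges, running from z = 0 to the bottom of the top.

B is a fence section. Two 97×97 mm posts, 1652 mm tall, stand on the floor with a clear span of 1701 mm between their inner faces. Two horizontal rails of 97×68 mm section span the gap between the posts with their undersides at z = 158 mm and z = 1360 mm, flush with the posts' −y face. 7 pickets, each 64 mm wide, 23 mm thick and 1578 mm tall, are fixed to the +y face of the rails with their bottoms at z = 90 mm, evenly spaced across the span with equal gaps (rounded down to the nearest mm) at the −x end and between each pair — any rounding remainder accumulates at the +x end.

C is a picture frame with a 192×873 mm rectangular opening (x by z) and a uniform 72 mm border on every side. Frame depth is 38 mm along y. It is built from two vertical stiles running the full outside height and two horizontal rails spanning the gap between the stiles.

The fence section is on the floor beside the table on its −y side. The picture frame is on top of the table.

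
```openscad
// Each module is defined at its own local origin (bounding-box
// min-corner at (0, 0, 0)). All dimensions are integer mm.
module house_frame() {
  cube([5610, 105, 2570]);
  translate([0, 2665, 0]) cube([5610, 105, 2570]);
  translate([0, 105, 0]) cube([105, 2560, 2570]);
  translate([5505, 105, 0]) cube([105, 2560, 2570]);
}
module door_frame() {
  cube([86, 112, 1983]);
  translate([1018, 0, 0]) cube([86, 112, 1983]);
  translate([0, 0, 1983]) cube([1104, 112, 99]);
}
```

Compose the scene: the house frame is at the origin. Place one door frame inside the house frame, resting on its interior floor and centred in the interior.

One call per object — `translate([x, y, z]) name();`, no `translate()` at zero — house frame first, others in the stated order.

house_frame();
translate([2253, 1329, 0]) door_frame();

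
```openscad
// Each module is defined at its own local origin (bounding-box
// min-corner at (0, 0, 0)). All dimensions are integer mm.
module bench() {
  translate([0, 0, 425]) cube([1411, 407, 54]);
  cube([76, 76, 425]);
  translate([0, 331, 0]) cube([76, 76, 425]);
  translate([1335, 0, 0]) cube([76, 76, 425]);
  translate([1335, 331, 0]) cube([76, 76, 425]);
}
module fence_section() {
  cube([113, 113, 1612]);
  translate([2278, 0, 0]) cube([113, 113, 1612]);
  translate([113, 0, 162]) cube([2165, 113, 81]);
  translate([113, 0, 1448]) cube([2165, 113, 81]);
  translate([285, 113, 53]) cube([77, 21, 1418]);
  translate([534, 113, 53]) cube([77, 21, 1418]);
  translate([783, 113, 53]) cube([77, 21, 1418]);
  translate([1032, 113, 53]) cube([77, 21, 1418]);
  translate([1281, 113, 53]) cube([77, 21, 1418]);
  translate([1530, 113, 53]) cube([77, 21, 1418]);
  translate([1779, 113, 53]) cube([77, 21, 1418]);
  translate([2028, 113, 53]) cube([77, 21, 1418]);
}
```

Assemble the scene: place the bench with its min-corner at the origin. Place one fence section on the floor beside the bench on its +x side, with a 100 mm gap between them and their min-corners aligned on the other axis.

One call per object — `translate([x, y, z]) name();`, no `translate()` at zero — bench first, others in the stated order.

bench();
translate([1511, 0, 0]) fence_section();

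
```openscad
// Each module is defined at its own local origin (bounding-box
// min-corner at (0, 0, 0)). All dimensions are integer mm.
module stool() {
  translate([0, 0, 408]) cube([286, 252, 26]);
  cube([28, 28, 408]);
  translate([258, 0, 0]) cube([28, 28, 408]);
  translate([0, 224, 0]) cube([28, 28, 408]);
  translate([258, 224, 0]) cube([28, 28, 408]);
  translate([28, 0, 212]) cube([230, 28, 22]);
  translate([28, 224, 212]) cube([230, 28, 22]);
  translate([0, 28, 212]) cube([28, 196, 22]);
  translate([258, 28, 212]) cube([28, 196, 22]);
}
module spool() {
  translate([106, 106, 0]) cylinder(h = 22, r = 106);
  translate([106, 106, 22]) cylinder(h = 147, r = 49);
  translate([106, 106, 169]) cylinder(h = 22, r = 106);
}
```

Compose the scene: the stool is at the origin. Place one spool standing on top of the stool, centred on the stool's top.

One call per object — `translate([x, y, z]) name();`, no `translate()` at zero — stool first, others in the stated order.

stool();
translate([37, 20, 434]) spool();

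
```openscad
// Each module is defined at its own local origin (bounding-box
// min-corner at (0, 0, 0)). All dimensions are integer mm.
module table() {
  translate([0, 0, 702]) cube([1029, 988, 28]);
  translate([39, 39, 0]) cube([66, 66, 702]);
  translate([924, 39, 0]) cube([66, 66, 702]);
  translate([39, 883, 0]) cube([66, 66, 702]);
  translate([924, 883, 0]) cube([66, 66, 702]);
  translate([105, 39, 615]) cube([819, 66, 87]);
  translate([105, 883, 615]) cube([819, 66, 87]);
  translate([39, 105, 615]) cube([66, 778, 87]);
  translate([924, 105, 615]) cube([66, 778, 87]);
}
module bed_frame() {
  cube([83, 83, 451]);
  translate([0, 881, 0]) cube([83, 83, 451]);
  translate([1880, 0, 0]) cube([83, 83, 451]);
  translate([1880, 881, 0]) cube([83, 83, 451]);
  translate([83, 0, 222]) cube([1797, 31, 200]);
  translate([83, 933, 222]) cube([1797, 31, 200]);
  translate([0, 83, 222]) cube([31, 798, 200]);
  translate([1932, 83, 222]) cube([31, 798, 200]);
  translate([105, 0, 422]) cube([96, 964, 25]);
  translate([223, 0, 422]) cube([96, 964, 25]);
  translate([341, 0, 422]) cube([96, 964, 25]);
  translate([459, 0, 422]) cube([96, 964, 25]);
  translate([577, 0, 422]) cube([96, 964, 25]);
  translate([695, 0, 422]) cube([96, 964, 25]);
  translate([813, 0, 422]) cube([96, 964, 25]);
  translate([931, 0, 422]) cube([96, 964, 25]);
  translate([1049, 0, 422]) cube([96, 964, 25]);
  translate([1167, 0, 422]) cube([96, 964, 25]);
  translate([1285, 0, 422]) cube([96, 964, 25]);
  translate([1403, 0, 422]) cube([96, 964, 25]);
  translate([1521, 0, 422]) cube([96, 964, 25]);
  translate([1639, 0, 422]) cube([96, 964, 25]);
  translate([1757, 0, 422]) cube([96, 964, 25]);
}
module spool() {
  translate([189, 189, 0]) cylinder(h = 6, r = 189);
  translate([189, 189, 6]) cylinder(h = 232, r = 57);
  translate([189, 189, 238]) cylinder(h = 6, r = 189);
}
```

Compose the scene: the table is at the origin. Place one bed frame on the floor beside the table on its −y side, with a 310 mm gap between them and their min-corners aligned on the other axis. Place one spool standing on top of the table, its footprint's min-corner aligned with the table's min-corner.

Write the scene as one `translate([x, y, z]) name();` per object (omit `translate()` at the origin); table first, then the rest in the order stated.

table();
translate([0, -1274, 0]) bed_frame();
translate([0, 0, 730]) spool();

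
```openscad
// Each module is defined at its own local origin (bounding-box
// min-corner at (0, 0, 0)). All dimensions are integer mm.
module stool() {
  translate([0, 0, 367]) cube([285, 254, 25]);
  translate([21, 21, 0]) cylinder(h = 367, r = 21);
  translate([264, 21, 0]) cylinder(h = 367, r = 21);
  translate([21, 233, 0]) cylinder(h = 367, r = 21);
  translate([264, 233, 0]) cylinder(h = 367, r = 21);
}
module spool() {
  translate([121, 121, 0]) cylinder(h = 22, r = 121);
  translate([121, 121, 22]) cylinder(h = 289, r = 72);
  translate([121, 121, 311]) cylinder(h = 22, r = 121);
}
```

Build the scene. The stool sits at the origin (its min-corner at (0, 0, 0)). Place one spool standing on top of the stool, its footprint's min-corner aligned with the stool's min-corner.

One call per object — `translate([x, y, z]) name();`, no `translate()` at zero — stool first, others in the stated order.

stool();
translate([0, 0, 392]) spool();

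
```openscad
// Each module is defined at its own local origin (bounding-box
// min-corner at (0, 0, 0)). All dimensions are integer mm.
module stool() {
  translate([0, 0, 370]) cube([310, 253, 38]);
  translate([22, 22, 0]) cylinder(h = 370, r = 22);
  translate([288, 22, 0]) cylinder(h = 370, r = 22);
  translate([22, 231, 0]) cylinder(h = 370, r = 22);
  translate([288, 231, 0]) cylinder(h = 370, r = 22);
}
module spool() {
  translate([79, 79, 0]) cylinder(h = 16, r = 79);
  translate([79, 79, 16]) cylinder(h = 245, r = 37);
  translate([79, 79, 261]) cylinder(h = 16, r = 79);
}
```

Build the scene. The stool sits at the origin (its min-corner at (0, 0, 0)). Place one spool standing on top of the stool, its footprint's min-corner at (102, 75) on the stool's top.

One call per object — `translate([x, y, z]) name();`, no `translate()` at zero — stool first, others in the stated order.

stool();
translate([102, 75, 408]) spool();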